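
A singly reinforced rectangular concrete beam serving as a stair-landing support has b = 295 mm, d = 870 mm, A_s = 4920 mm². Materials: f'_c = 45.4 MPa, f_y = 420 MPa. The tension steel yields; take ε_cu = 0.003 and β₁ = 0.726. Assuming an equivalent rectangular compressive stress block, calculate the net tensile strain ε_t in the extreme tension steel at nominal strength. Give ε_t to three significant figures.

ε_t ≈ 0.00744

a = A_s f_y/(0.85 f'_c b) = 181.52 mm.
β₁ = 0.726, so c = a/β₁ = 181.52/0.726 = 250.03 mm.
From the linear strain diagram with ε_cu = 0.003: ε_t = 0.003 (d − c)/c = 0.003 × (870 − 250.03)/250.03 = 0.00744.
Since ε_t ≥ 0.005, the section is tension-controlled.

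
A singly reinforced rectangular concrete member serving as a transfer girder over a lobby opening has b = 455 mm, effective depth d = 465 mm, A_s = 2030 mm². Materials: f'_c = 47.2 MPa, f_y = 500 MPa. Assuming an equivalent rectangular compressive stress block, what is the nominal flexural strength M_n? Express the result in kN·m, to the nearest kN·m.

M_n ≈ 444 kN·m

T = A_s f_y = 2030 × 500 = 1015000 N = 1015 kN.
From C = T: a = T/(0.85 f'_c b) = 1015000/(0.85 × 47.2 × 455) = 55.60 mm.
M_n = T(d − a/2) = 1015 kN × (465 − 27.8) mm = 443.76 kN·m.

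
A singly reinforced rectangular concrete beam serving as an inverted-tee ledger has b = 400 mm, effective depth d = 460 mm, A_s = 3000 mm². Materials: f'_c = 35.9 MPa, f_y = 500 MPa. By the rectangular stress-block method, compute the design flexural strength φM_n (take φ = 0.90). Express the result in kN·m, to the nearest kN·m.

T = A_s f_y = 3000 × 500 = 1500000 N = 1500 kN.
From C = T: a = T/(0.85 f'_c b) = 1500000/(0.85 × 35.9 × 400) = 122.89 mm.
M_n = T(d − a/2) = 1500 kN × (460 − 61.445) mm = 597.83 kN·m.
φM_n = 0.90 × 597.83 = 538.05 kN·m.

φM_n ≈ 538 kN·m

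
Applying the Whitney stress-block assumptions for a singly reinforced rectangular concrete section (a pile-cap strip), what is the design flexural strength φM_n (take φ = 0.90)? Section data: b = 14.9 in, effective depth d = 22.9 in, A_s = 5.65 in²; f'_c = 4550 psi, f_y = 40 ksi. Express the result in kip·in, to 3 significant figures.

φM_n ≈ 4260 kip·in

T = A_s f_y = 5.65 × 40 = 226 kips.
a = T/(0.85 f'_c b) = 226/(0.85 × 4.55 × 14.9) = 3.922 in.
M_n = T(d − a/2) = 226 × (22.9 − 1.961) = 4732.2 kip·in.
φM_n = 0.90 × 4732.2 = 4259.0 kip·in.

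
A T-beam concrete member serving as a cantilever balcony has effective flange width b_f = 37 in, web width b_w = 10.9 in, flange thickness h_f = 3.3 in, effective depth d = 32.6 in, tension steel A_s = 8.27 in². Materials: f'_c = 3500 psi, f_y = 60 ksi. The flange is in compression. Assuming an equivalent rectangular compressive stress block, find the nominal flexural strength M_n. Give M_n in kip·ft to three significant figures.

Tension: T = A_s f_y = 8.27 × 60 = 496.2 kips.
Try a within the flange: a = T/(0.85 f'_c b_f) = 496.2/(0.85 × 3.5 × 37) = 4.508 in.
a = 4.508 > h_f = 3.3 in: the block extends into the web. Split into flange-overhang and web parts.
C_f = 0.85 f'_c (b_f − b_w) h_f = 0.85 × 3.5 × (37 − 10.9) × 3.3 = 256.2 kips.
Remaining web compression depth: a_w = (T − C_f)/(0.85 f'_c b_w) = (496.2 − 256.2)/(0.85 × 3.5 × 10.9) = 7.401 in.
M_n = C_f(d − h_f/2) + (T − C_f)(d − a_w/2) = 256.2 × (32.6 − 1.65) + 240 × (32.6 − 3.7005) = 7929.4 + 6935.9 = 14865.3 kip·in.
M_n = 14865.3/12 = 1238.78 kip·ft.

M_n ≈ 1240 kip·ft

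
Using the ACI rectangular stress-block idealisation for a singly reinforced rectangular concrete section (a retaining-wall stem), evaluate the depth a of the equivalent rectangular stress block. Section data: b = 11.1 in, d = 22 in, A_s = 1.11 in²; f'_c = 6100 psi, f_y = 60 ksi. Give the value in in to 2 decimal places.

T = A_s f_y = 1.11 × 60 = 66.6 kips.
a = T/(0.85 f'_c b) = 66.6/(0.85 × 6.1 × 11.1) = 1.16 in.

a ≈ 1.16 in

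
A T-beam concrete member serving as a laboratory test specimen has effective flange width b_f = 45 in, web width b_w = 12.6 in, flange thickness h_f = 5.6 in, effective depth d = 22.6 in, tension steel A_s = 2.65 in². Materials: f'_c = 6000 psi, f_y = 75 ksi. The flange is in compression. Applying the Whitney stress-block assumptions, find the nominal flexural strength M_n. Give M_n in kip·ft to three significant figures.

Tension: T = A_s f_y = 2.65 × 75 = 198.75 kips.
Try a within the flange: a = T/(0.85 f'_c b_f) = 198.75/(0.85 × 6 × 45) = 0.866 in.
Since a = 0.866 ≤ h_f = 5.6 in, the stress block lies entirely in the flange; analyse as a rectangular beam of width b_f.
M_n = T(d − a/2) = 198.75 × (22.6 − 0.433) = 4405.7 kip·in.
M_n = 4405.7/12 = 367.14 kip·ft.

M_n ≈ 367 kip·ft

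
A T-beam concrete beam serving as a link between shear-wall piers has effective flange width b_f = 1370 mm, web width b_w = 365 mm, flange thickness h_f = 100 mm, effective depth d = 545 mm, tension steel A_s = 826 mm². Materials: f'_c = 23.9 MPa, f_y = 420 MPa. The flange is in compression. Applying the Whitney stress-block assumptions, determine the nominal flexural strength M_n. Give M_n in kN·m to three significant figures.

M_n ≈ 187 kN·m

Tension: T = A_s f_y = 826 × 420 = 346920 N.
Try a within the flange: a = T/(0.85 f'_c b_f) = 346920/(0.85 × 23.9 × 1370) = 12.46 mm.
Since a = 12.46 ≤ h_f = 100 mm, the stress block lies entirely in the flange; analyse as a rectangular beam of width b_f.
M_n = T(d − a/2) = 346920 × (545 − 6.23) = 186.91 × 10⁶ N·mm.
M_n = 186.91 kN·m.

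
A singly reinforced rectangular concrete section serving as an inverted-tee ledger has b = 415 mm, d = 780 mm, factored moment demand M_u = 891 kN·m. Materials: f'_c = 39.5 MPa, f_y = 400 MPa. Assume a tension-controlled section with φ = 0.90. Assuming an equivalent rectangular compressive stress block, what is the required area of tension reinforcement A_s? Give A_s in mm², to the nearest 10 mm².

A_s ≈ 3380 mm²

M_n = M_u/φ = 891/0.90 = 990 kN·m.
With M_n = 0.85 f'_c a b (d − a/2), solve the quadratic for a:
a = d − √(d² − 2M_n/(0.85 f'_c b)) = 780 − √(780² − 2 × 990×10⁶/(0.85 × 39.5 × 415)) = 97.14 mm.
A_s = 0.85 f'_c a b / f_y = 0.85 × 39.5 × 97.14 × 415 / 400 = 3383.8 mm².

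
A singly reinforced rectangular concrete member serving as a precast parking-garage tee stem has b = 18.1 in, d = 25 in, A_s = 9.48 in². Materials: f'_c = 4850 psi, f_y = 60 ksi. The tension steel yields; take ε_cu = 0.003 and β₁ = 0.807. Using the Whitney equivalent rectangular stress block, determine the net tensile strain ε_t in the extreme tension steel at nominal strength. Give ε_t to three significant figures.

ε_t ≈ 0.00494

a = A_s f_y/(0.85 f'_c b) = 7.623 in.
β₁ = 0.807, so c = a/β₁ = 7.623/0.807 = 9.446 in.
From the linear strain diagram with ε_cu = 0.003: ε_t = 0.003 (d − c)/c = 0.003 × (25 − 9.446)/9.446 = 0.00494.
ε_t is between 0.004 and 0.005 — transition zone.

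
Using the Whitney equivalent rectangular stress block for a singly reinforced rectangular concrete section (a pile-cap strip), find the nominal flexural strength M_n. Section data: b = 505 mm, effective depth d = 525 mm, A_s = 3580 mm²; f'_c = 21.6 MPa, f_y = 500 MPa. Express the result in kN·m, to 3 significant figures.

M_n ≈ 767 kN·m

T = A_s f_y = 3580 × 500 = 1790000 N = 1790 kN.
From C = T: a = T/(0.85 f'_c b) = 1790000/(0.85 × 21.6 × 505) = 193.06 mm.
M_n = T(d − a/2) = 1790 kN × (525 − 96.53) mm = 766.96 kN·m.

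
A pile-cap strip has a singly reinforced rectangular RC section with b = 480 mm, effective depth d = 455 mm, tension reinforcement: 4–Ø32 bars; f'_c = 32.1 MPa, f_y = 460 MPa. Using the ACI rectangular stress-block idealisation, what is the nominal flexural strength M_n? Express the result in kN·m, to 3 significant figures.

A_s = 4 × 804 = 3216 mm².
T = A_s f_y = 3216 × 460 = 1479360 N = 1479.36 kN.
From C = T: a = T/(0.85 f'_c b) = 1479360/(0.85 × 32.1 × 480) = 112.96 mm.
M_n = T(d − a/2) = 1479.36 kN × (455 − 56.48) mm = 589.55 kN·m.

M_n ≈ 590 kN·m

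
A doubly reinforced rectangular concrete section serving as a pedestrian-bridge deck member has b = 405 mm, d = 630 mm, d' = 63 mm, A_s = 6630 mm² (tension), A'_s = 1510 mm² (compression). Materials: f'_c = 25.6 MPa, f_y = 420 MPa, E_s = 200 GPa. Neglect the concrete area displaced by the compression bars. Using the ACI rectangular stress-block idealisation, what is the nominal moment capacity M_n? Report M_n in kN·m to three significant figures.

M_n ≈ 1450 kN·m

Assume both tension and compression steel yield.
Net tension couple steel: A_s − A'_s = 5120 mm².
a = (A_s − A'_s) f_y / (0.85 f'_c b) = 2150400/(0.85 × 25.6 × 405) = 244.01 mm.
c = a/β₁ = 244.01/0.85 = 287.07 mm; ε'_s = 0.003(c − d')/c = 0.0023 ≥ f_y/E_s = 0.0021, so compression steel does yield.
M_n = (A_s − A'_s) f_y (d − a/2) + A'_s f_y (d − d') = [2150400 × (630 − 122.005) + 634200 × (630 − 63)] × 10⁻⁶ = 1092.39 + 359.59 = 1451.98 kN·m.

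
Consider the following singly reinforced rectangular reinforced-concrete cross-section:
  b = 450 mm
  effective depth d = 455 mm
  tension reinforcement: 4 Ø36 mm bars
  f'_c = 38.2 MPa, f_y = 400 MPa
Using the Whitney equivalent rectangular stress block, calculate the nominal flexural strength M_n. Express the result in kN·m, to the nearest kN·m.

M_n ≈ 650 kN·m

A_s = 4 × 1018 = 4072 mm².
T = A_s f_y = 4072 × 400 = 1628800 N = 1628.8 kN.
From C = T: a = T/(0.85 f'_c b) = 1628800/(0.85 × 38.2 × 450) = 111.47 mm.
M_n = T(d − a/2) = 1628.8 kN × (455 − 55.735) mm = 650.32 kN·m.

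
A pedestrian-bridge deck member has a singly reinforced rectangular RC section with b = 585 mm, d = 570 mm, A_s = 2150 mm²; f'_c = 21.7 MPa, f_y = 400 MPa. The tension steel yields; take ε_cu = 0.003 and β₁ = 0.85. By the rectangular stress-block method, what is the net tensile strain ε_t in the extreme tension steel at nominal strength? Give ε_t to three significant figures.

a = A_s f_y/(0.85 f'_c b) = 79.70 mm.
β₁ = 0.85, so c = a/β₁ = 79.70/0.85 = 93.76 mm.
From the linear strain diagram with ε_cu = 0.003: ε_t = 0.003 (d − c)/c = 0.003 × (570 − 93.76)/93.76 = 0.0152.
Since ε_t ≥ 0.005, the section is tension-controlled.

ε_t ≈ 0.0152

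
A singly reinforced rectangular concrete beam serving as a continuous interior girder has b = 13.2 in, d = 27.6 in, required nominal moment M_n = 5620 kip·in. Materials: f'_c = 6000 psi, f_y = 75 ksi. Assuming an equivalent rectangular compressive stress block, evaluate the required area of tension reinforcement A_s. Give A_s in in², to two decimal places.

A_s ≈ 2.88 in²

From M_n = 0.85 f'_c a b (d − a/2):
a = d − √(d² − 2M_n/(0.85 f'_c b)) = 27.6 − √(27.6² − 2 × 5620/(0.85 × 6 × 13.2)) = 3.212 in.
A_s = 0.85 f'_c a b / f_y = 0.85 × 6 × 3.212 × 13.2 / 75 = 2.883 in².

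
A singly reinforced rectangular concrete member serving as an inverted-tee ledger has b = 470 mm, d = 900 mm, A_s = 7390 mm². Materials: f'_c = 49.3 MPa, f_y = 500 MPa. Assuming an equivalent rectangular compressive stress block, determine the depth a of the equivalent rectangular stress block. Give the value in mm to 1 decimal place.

T = A_s f_y = 7390 × 500 = 3695000 N = 3695 kN.
Setting C = 0.85 f'_c a b equal to T: a = 3695000/(0.85 × 49.3 × 470) = 187.6 mm.

a ≈ 187.6 mm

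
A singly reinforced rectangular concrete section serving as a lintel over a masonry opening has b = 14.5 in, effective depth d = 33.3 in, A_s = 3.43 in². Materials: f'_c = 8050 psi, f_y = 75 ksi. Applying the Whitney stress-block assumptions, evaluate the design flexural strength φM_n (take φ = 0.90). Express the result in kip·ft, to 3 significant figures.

φM_n ≈ 617 kip·ft

T = A_s f_y = 3.43 × 75 = 257.25 kips.
a = T/(0.85 f'_c b) = 257.25/(0.85 × 8.05 × 14.5) = 2.593 in.
M_n = T(d − a/2) = 257.25 × (33.3 − 1.2965) = 8232.9 kip·in = 8232.9/12 = 686.08 kip·ft.
φM_n = 0.90 × 686.08 = 617.47 kip·ft.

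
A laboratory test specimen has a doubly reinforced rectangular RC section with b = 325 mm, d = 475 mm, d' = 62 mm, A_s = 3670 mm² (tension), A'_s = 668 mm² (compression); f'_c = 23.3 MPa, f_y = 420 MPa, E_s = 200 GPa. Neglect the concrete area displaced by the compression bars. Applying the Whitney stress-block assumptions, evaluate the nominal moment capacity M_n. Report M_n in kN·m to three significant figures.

Assume both tension and compression steel yield.
Net tension couple steel: A_s − A'_s = 3002 mm².
a = (A_s − A'_s) f_y / (0.85 f'_c b) = 1260840/(0.85 × 23.3 × 325) = 195.89 mm.
c = a/β₁ = 195.89/0.85 = 230.46 mm; ε'_s = 0.003(c − d')/c = 0.0022 ≥ f_y/E_s = 0.0021, so compression steel does yield.
M_n = (A_s − A'_s) f_y (d − a/2) + A'_s f_y (d − d') = [1260840 × (475 − 97.945) + 280560 × (475 − 62)] × 10⁻⁶ = 475.41 + 115.87 = 591.28 kN·m.

M_n ≈ 591 kN·m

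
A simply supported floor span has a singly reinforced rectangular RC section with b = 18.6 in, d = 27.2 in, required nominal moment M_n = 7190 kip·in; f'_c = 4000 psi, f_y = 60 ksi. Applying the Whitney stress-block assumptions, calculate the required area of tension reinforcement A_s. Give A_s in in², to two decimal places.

A_s ≈ 4.81 in²

From M_n = 0.85 f'_c a b (d − a/2):
a = d − √(d² − 2M_n/(0.85 f'_c b)) = 27.2 − √(27.2² − 2 × 7190/(0.85 × 4 × 18.6)) = 4.563 in.
A_s = 0.85 f'_c a b / f_y = 0.85 × 4 × 4.563 × 18.6 / 60 = 4.809 in².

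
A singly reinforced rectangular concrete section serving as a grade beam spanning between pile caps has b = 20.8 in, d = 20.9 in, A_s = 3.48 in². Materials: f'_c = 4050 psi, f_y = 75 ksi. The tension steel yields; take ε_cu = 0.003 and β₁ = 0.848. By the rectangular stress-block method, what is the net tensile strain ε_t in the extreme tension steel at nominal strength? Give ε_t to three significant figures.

ε_t ≈ 0.0116

a = A_s f_y/(0.85 f'_c b) = 3.645 in.
β₁ = 0.848, so c = a/β₁ = 3.645/0.848 = 4.298 in.
From the linear strain diagram with ε_cu = 0.003: ε_t = 0.003 (d − c)/c = 0.003 × (20.9 − 4.298)/4.298 = 0.0116.
Since ε_t ≥ 0.005, the section is tension-controlled.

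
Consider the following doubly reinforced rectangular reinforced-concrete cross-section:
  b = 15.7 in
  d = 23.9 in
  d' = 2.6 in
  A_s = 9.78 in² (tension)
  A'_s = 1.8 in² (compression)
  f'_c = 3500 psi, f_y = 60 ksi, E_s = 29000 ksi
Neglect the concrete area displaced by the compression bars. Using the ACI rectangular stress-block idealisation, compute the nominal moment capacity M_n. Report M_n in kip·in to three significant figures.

Assume both steels yield.
a = (A_s − A'_s) f_y/(0.85 f'_c b) = (9.78 − 1.8) × 60/(0.85 × 3.5 × 15.7) = 10.251 in.
c = a/β₁ = 10.251/0.85 = 12.060 in; ε'_s = 0.003(c − d')/c = 0.0024 ≥ ε_y = 0.0021, so the compression steel yields.
M_n = (A_s − A'_s) f_y (d − a/2) + A'_s f_y (d − d') = 478.8 × (23.9 − 5.1255) + 108 × (23.9 − 2.6) = 8989.2 + 2300.4 = 11289.6 kip·in.

M_n ≈ 11300 kip·in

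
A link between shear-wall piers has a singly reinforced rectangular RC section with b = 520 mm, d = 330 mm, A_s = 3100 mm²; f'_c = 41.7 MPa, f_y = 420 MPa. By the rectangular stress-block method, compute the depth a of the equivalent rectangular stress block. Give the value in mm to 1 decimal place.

T = A_s f_y = 3100 × 420 = 1302000 N = 1302 kN.
Setting C = 0.85 f'_c a b equal to T: a = 1302000/(0.85 × 41.7 × 520) = 70.6 mm.

a ≈ 70.6 mm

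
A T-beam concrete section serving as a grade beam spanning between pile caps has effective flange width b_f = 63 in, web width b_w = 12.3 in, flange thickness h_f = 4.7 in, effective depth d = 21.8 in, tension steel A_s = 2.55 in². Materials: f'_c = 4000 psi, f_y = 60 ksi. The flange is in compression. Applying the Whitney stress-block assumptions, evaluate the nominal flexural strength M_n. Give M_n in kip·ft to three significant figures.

Tension: T = A_s f_y = 2.55 × 60 = 153 kips.
Try a within the flange: a = T/(0.85 f'_c b_f) = 153/(0.85 × 4 × 63) = 0.714 in.
Since a = 0.714 ≤ h_f = 4.7 in, the stress block lies entirely in the flange; analyse as a rectangular beam of width b_f.
M_n = T(d − a/2) = 153 × (21.8 − 0.357) = 3280.8 kip·in.
M_n = 3280.8/12 = 273.40 kip·ft.

M_n ≈ 273 kip·ft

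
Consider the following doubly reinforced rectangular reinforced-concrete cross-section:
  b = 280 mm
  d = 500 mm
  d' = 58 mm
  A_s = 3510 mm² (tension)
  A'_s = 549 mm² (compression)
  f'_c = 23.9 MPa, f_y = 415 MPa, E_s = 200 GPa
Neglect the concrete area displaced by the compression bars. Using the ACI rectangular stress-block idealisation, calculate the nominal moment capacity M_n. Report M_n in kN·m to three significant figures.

Assume both tension and compression steel yield.
Net tension couple steel: A_s − A'_s = 2961 mm².
a = (A_s − A'_s) f_y / (0.85 f'_c b) = 1228815/(0.85 × 23.9 × 280) = 216.03 mm.
c = a/β₁ = 216.03/0.85 = 254.15 mm; ε'_s = 0.003(c − d')/c = 0.0023 ≥ f_y/E_s = 0.0021, so compression steel does yield.
M_n = (A_s − A'_s) f_y (d − a/2) + A'_s f_y (d − d') = [1228815 × (500 − 108.015) + 227835 × (500 − 58)] × 10⁻⁶ = 481.68 + 100.70 = 582.38 kN·m.

M_n ≈ 582 kN·m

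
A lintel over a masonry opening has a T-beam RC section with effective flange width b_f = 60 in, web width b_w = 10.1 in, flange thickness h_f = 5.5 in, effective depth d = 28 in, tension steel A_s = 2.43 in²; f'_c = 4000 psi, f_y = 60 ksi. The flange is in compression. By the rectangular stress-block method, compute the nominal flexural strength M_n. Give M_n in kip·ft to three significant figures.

M_n ≈ 336 kip·ft

Tension: T = A_s f_y = 2.43 × 60 = 145.8 kips.
Try a within the flange: a = T/(0.85 f'_c b_f) = 145.8/(0.85 × 4 × 60) = 0.715 in.
Since a = 0.715 ≤ h_f = 5.5 in, the stress block lies entirely in the flange; analyse as a rectangular beam of width b_f.
M_n = T(d − a/2) = 145.8 × (28 − 0.3575) = 4030.3 kip·in.
M_n = 4030.3/12 = 335.86 kip·ft.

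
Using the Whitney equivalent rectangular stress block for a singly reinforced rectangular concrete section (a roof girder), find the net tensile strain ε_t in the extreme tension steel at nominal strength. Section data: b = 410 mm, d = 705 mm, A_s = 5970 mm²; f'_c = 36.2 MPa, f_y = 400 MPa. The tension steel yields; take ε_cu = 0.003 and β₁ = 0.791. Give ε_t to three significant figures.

ε_t ≈ 0.00584

a = A_s f_y/(0.85 f'_c b) = 189.29 mm.
β₁ = 0.791, so c = a/β₁ = 189.29/0.791 = 239.30 mm.
From the linear strain diagram with ε_cu = 0.003: ε_t = 0.003 (d − c)/c = 0.003 × (705 − 239.30)/239.30 = 0.00584.
Since ε_t ≥ 0.005, the section is tension-controlled.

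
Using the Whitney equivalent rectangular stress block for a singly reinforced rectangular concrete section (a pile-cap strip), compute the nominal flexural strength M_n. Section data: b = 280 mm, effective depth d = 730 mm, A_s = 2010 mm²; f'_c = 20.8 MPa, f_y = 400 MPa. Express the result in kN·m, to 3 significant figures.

M_n ≈ 522 kN·m

T = A_s f_y = 2010 × 400 = 804000 N = 804 kN.
From C = T: a = T/(0.85 f'_c b) = 804000/(0.85 × 20.8 × 280) = 162.41 mm.
M_n = T(d − a/2) = 804 kN × (730 − 81.205) mm = 521.63 kN·m.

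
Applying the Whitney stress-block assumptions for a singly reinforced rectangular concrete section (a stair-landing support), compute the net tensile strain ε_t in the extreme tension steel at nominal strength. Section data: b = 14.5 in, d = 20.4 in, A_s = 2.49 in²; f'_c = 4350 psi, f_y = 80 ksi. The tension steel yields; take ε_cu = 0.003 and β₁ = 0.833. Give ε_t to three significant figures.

a = A_s f_y/(0.85 f'_c b) = 3.715 in.
β₁ = 0.833, so c = a/β₁ = 3.715/0.833 = 4.460 in.
From the linear strain diagram with ε_cu = 0.003: ε_t = 0.003 (d − c)/c = 0.003 × (20.4 − 4.460)/4.460 = 0.0107.
Since ε_t ≥ 0.005, the section is tension-controlled.

ε_t ≈ 0.0107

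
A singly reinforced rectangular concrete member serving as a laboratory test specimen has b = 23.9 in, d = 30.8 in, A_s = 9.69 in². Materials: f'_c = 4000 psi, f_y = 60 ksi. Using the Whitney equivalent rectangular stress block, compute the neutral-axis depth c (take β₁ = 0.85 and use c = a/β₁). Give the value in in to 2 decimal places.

c ≈ 8.42 in

T = A_s f_y = 9.69 × 60 = 581.4 kips.
a = T/(0.85 f'_c b) = 581.4/(0.85 × 4 × 23.9) = 7.1548 in.
With β₁ = 0.85, c = a/β₁ = 7.1548/0.85 = 8.42 in.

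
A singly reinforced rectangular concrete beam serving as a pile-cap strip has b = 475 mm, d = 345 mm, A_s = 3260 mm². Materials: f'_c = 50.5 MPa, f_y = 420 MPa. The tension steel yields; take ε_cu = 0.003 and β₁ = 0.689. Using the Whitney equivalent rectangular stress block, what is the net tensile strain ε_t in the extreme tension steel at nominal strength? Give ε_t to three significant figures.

ε_t ≈ 0.00762

a = A_s f_y/(0.85 f'_c b) = 67.15 mm.
β₁ = 0.689, so c = a/β₁ = 67.15/0.689 = 97.46 mm.
From the linear strain diagram with ε_cu = 0.003: ε_t = 0.003 (d − c)/c = 0.003 × (345 − 97.46)/97.46 = 0.00762.
Since ε_t ≥ 0.005, the section is tension-controlled.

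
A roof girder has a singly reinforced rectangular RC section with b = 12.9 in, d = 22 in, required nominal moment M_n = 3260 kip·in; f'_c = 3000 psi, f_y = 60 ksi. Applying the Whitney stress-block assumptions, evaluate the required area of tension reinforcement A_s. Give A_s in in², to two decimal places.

A_s ≈ 2.79 in²

From M_n = 0.85 f'_c a b (d − a/2):
a = d − √(d² − 2M_n/(0.85 f'_c b)) = 22 − √(22² − 2 × 3260/(0.85 × 3 × 12.9)) = 5.095 in.
A_s = 0.85 f'_c a b / f_y = 0.85 × 3 × 5.095 × 12.9 / 60 = 2.793 in².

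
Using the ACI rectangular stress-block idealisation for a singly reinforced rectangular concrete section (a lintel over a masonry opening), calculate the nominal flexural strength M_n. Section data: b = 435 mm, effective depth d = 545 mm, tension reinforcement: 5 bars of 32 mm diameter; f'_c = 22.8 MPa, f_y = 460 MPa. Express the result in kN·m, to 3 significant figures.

A_s = 5 × 804 = 4020 mm².
T = A_s f_y = 4020 × 460 = 1849200 N = 1849.2 kN.
From C = T: a = T/(0.85 f'_c b) = 1849200/(0.85 × 22.8 × 435) = 219.35 mm.
M_n = T(d − a/2) = 1849.2 kN × (545 − 109.675) mm = 805.00 kN·m.

M_n ≈ 805 kN·m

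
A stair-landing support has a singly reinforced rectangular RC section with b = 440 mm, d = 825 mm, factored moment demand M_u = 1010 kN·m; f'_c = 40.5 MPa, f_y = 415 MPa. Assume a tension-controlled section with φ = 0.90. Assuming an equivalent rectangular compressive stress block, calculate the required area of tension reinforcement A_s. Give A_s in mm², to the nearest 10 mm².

A_s ≈ 3480 mm²

M_n = M_u/φ = 1010/0.90 = 1122.22 kN·m.
With M_n = 0.85 f'_c a b (d − a/2), solve the quadratic for a:
a = d − √(d² − 2M_n/(0.85 f'_c b)) = 825 − √(825² − 2 × 1122.22×10⁶/(0.85 × 40.5 × 440)) = 95.31 mm.
A_s = 0.85 f'_c a b / f_y = 0.85 × 40.5 × 95.31 × 440 / 415 = 3478.7 mm².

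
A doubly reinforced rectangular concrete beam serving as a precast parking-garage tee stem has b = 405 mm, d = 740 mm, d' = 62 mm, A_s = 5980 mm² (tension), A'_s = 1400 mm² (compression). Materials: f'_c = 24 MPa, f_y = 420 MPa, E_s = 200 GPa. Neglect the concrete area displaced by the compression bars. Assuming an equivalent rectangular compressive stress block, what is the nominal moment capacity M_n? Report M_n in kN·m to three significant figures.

M_n ≈ 1600 kN·m

Assume both tension and compression steel yield.
Net tension couple steel: A_s − A'_s = 4580 mm².
a = (A_s − A'_s) f_y / (0.85 f'_c b) = 1923600/(0.85 × 24 × 405) = 232.82 mm.
c = a/β₁ = 232.82/0.85 = 273.91 mm; ε'_s = 0.003(c − d')/c = 0.0023 ≥ f_y/E_s = 0.0021, so compression steel does yield.
M_n = (A_s − A'_s) f_y (d − a/2) + A'_s f_y (d − d') = [1923600 × (740 − 116.41) + 588000 × (740 − 62)] × 10⁻⁶ = 1199.54 + 398.66 = 1598.20 kN·m.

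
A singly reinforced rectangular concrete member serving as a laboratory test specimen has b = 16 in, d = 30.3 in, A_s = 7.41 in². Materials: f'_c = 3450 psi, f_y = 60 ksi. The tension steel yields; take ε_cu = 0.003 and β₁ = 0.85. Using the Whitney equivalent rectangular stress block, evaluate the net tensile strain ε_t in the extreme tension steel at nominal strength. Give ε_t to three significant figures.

a = A_s f_y/(0.85 f'_c b) = 9.476 in.
β₁ = 0.85, so c = a/β₁ = 9.476/0.85 = 11.148 in.
From the linear strain diagram with ε_cu = 0.003: ε_t = 0.003 (d − c)/c = 0.003 × (30.3 − 11.148)/11.148 = 0.00515.
Since ε_t ≥ 0.005, the section is tension-controlled.

ε_t ≈ 0.00515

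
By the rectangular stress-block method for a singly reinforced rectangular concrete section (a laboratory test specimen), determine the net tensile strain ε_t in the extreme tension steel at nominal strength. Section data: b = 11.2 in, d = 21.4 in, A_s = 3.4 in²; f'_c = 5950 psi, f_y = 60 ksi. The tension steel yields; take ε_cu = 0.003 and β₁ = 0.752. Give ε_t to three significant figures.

ε_t ≈ 0.0104

a = A_s f_y/(0.85 f'_c b) = 3.601 in.
β₁ = 0.752, so c = a/β₁ = 3.601/0.752 = 4.789 in.
From the linear strain diagram with ε_cu = 0.003: ε_t = 0.003 (d − c)/c = 0.003 × (21.4 − 4.789)/4.789 = 0.0104.
Since ε_t ≥ 0.005, the section is tension-controlled.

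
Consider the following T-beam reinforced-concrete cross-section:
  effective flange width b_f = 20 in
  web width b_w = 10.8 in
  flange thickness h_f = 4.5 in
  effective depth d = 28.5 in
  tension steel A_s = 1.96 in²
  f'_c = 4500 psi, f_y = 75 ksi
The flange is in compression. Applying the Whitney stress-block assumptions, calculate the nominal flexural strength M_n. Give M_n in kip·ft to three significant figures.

Tension: T = A_s f_y = 1.96 × 75 = 147 kips.
Try a within the flange: a = T/(0.85 f'_c b_f) = 147/(0.85 × 4.5 × 20) = 1.922 in.
Since a = 1.922 ≤ h_f = 4.5 in, the stress block lies entirely in the flange; analyse as a rectangular beam of width b_f.
M_n = T(d − a/2) = 147 × (28.5 − 0.961) = 4048.2 kip·in.
M_n = 4048.2/12 = 337.35 kip·ft.

M_n ≈ 337 kip·ft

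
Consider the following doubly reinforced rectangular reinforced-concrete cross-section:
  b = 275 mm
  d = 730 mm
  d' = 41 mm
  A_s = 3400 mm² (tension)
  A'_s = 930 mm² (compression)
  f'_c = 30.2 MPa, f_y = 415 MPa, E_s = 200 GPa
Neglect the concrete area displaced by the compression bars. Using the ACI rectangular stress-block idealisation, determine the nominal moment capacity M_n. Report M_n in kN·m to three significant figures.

Assume both tension and compression steel yield.
Net tension couple steel: A_s − A'_s = 2470 mm².
a = (A_s − A'_s) f_y / (0.85 f'_c b) = 1025050/(0.85 × 30.2 × 275) = 145.21 mm.
c = a/β₁ = 145.21/0.834 = 174.11 mm; ε'_s = 0.003(c − d')/c = 0.0023 ≥ f_y/E_s = 0.0021, so compression steel does yield.
M_n = (A_s − A'_s) f_y (d − a/2) + A'_s f_y (d − d') = [1025050 × (730 − 72.605) + 385950 × (730 − 41)] × 10⁻⁶ = 673.86 + 265.92 = 939.78 kN·m.

M_n ≈ 940 kN·m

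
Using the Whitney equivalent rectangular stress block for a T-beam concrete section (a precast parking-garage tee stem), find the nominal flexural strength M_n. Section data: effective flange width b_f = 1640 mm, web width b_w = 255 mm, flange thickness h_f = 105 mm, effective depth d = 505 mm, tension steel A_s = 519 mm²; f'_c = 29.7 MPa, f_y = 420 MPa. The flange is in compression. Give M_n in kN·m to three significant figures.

M_n ≈ 110 kN·m

Tension: T = A_s f_y = 519 × 420 = 217980 N.
Try a within the flange: a = T/(0.85 f'_c b_f) = 217980/(0.85 × 29.7 × 1640) = 5.26 mm.
Since a = 5.26 ≤ h_f = 105 mm, the stress block lies entirely in the flange; analyse as a rectangular beam of width b_f.
M_n = T(d − a/2) = 217980 × (505 − 2.63) = 109.51 × 10⁶ N·mm.
M_n = 109.51 kN·m.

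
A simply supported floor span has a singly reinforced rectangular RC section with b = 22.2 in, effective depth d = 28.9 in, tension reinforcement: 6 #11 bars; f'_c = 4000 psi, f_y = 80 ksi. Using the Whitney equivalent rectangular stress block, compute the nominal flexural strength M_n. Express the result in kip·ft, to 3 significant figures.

A_s = 6 × 1.56 = 9.36 in².
T = A_s f_y = 9.36 × 80 = 748.8 kips.
a = T/(0.85 f'_c b) = 748.8/(0.85 × 4 × 22.2) = 9.921 in.
M_n = T(d − a/2) = 748.8 × (28.9 − 4.9605) = 17925.9 kip·in = 17925.9/12 = 1493.83 kip·ft.

M_n ≈ 1490 kip·ft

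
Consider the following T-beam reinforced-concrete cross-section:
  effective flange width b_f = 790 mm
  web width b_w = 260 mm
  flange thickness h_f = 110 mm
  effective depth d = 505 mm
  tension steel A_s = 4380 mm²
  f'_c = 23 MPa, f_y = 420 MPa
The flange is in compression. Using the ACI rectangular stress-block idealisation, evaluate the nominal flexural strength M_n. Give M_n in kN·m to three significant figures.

Tension: T = A_s f_y = 4380 × 420 = 1839600 N.
Try a within the flange: a = T/(0.85 f'_c b_f) = 1839600/(0.85 × 23 × 790) = 119.11 mm.
a = 119.11 > h_f = 110 mm: the block extends into the web. Split into flange-overhang and web parts.
C_f = 0.85 f'_c (b_f − b_w) h_f = 0.85 × 23 × (790 − 260) × 110 = 1139765 N.
Remaining web compression depth: a_w = (T − C_f)/(0.85 f'_c b_w) = (1839600 − 1139765)/(0.85 × 23 × 260) = 137.68 mm.
M_n = C_f(d − h_f/2) + (T − C_f)(d − a_w/2) = 1139765 × (505 − 55) + 699835 × (505 − 68.84) = 512.89 + 305.24 = 818.13 × 10⁶ N·mm.
M_n = 818.13 kN·m.

M_n ≈ 818 kN·m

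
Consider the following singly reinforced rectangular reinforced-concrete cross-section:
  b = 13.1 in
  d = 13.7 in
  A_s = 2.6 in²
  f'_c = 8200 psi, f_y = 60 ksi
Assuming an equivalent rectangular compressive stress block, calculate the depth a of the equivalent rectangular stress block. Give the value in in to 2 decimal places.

T = A_s f_y = 2.6 × 60 = 156 kips.
a = T/(0.85 f'_c b) = 156/(0.85 × 8.2 × 13.1) = 1.71 in.

a ≈ 1.71 in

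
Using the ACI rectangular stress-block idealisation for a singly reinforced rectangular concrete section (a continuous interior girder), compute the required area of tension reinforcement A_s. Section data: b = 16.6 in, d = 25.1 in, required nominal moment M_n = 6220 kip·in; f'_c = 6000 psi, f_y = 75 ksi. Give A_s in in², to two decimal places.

A_s ≈ 3.52 in²

From M_n = 0.85 f'_c a b (d − a/2):
a = d − √(d² − 2M_n/(0.85 f'_c b)) = 25.1 − √(25.1² − 2 × 6220/(0.85 × 6 × 16.6)) = 3.121 in.
A_s = 0.85 f'_c a b / f_y = 0.85 × 6 × 3.121 × 16.6 / 75 = 3.523 in².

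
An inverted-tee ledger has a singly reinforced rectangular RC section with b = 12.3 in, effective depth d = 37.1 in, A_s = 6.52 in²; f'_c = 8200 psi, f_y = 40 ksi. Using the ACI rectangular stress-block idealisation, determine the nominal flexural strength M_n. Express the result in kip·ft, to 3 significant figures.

T = A_s f_y = 6.52 × 40 = 260.8 kips.
a = T/(0.85 f'_c b) = 260.8/(0.85 × 8.2 × 12.3) = 3.042 in.
M_n = T(d − a/2) = 260.8 × (37.1 − 1.521) = 9279.0 kip·in = 9279.0/12 = 773.25 kip·ft.

M_n ≈ 773 kip·ft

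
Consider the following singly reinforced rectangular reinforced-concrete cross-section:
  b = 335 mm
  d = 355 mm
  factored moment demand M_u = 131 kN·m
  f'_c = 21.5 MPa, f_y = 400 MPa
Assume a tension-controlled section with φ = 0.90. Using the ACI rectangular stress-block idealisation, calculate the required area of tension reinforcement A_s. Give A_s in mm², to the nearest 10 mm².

A_s ≈ 1150 mm²

M_n = M_u/φ = 131/0.90 = 145.556 kN·m.
With M_n = 0.85 f'_c a b (d − a/2), solve the quadratic for a:
a = d − √(d² − 2M_n/(0.85 f'_c b)) = 355 − √(355² − 2 × 145.556×10⁶/(0.85 × 21.5 × 335)) = 74.87 mm.
A_s = 0.85 f'_c a b / f_y = 0.85 × 21.5 × 74.87 × 335 / 400 = 1145.9 mm².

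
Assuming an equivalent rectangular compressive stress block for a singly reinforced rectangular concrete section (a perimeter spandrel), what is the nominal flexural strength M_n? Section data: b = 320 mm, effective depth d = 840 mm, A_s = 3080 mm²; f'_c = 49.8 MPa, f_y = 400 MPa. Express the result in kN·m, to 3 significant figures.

T = A_s f_y = 3080 × 400 = 1232000 N = 1232 kN.
From C = T: a = T/(0.85 f'_c b) = 1232000/(0.85 × 49.8 × 320) = 90.95 mm.
M_n = T(d − a/2) = 1232 kN × (840 − 45.475) mm = 978.85 kN·m.

M_n ≈ 979 kN·m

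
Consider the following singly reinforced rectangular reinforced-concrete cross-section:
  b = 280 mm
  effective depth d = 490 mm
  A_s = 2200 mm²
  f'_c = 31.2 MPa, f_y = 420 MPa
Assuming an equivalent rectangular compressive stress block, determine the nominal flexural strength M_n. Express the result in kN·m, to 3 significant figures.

T = A_s f_y = 2200 × 420 = 924000 N = 924 kN.
From C = T: a = T/(0.85 f'_c b) = 924000/(0.85 × 31.2 × 280) = 124.43 mm.
M_n = T(d − a/2) = 924 kN × (490 − 62.215) mm = 395.27 kN·m.

M_n ≈ 395 kN·m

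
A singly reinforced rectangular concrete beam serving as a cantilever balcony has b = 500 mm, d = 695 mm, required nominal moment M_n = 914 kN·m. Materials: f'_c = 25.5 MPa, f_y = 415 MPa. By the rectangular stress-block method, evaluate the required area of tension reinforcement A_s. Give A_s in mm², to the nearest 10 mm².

With M_n = 0.85 f'_c a b (d − a/2), solve the quadratic for a:
a = d − √(d² − 2M_n/(0.85 f'_c b)) = 695 − √(695² − 2 × 914×10⁶/(0.85 × 25.5 × 500)) = 134.33 mm.
A_s = 0.85 f'_c a b / f_y = 0.85 × 25.5 × 134.33 × 500 / 415 = 3508.0 mm².

A_s ≈ 3510 mm²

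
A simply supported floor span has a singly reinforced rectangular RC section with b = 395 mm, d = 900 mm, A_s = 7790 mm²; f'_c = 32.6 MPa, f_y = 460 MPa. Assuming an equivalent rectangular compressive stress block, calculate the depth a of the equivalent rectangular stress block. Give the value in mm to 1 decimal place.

T = A_s f_y = 7790 × 460 = 3583400 N = 3583.4 kN.
Setting C = 0.85 f'_c a b equal to T: a = 3583400/(0.85 × 32.6 × 395) = 327.4 mm.

a ≈ 327.4 mm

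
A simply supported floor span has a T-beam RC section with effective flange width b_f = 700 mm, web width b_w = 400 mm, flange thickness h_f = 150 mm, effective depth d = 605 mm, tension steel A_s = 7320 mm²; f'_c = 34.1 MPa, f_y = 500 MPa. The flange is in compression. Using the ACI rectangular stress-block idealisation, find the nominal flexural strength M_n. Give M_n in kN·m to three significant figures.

M_n ≈ 1880 kN·m

Tension: T = A_s f_y = 7320 × 500 = 3660000 N.
Try a within the flange: a = T/(0.85 f'_c b_f) = 3660000/(0.85 × 34.1 × 700) = 180.39 mm.
a = 180.39 > h_f = 150 mm: the block extends into the web. Split into flange-overhang and web parts.
C_f = 0.85 f'_c (b_f − b_w) h_f = 0.85 × 34.1 × (700 − 400) × 150 = 1304325 N.
Remaining web compression depth: a_w = (T − C_f)/(0.85 f'_c b_w) = (3660000 − 1304325)/(0.85 × 34.1 × 400) = 203.18 mm.
M_n = C_f(d − h_f/2) + (T − C_f)(d − a_w/2) = 1304325 × (605 − 75) + 2355675 × (605 − 101.59) = 691.29 + 1185.87 = 1877.16 × 10⁶ N·mm.
M_n = 1877.16 kN·m.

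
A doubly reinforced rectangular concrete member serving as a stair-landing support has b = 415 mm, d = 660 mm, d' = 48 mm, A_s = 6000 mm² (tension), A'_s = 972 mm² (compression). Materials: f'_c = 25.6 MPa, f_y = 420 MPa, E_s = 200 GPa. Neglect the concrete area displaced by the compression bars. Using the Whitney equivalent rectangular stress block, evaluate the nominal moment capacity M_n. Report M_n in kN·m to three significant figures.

M_n ≈ 1400 kN·m

Assume both tension and compression steel yield.
Net tension couple steel: A_s − A'_s = 5028 mm².
a = (A_s − A'_s) f_y / (0.85 f'_c b) = 2111760/(0.85 × 25.6 × 415) = 233.85 mm.
c = a/β₁ = 233.85/0.85 = 275.12 mm; ε'_s = 0.003(c − d')/c = 0.0025 ≥ f_y/E_s = 0.0021, so compression steel does yield.
M_n = (A_s − A'_s) f_y (d − a/2) + A'_s f_y (d − d') = [2111760 × (660 − 116.925) + 408240 × (660 − 48)] × 10⁻⁶ = 1146.84 + 249.84 = 1396.68 kN·m.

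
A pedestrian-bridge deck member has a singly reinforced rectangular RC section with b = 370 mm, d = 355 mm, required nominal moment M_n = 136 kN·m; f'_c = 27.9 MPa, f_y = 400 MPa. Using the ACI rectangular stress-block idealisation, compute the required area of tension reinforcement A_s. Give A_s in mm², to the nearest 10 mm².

A_s ≈ 1030 mm²

With M_n = 0.85 f'_c a b (d − a/2), solve the quadratic for a:
a = d − √(d² − 2M_n/(0.85 f'_c b)) = 355 − √(355² − 2 × 136×10⁶/(0.85 × 27.9 × 370)) = 46.74 mm.
A_s = 0.85 f'_c a b / f_y = 0.85 × 27.9 × 46.74 × 370 / 400 = 1025.3 mm².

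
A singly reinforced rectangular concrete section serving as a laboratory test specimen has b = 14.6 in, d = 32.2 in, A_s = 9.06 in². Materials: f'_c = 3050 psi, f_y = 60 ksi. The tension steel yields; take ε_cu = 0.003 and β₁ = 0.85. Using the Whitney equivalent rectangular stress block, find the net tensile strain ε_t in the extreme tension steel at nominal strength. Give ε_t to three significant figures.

a = A_s f_y/(0.85 f'_c b) = 14.362 in.
β₁ = 0.85, so c = a/β₁ = 14.362/0.85 = 16.896 in.
From the linear strain diagram with ε_cu = 0.003: ε_t = 0.003 (d − c)/c = 0.003 × (32.2 − 16.896)/16.896 = 0.00272.
ε_t < 0.004 — the section is over-reinforced for flexure under ACI limits.

ε_t ≈ 0.00272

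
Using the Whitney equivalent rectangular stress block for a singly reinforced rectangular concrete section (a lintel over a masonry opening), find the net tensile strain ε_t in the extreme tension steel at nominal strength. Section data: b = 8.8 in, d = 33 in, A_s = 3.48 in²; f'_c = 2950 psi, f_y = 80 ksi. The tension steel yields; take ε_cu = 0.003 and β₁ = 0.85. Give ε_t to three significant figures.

a = A_s f_y/(0.85 f'_c b) = 12.617 in.
β₁ = 0.85, so c = a/β₁ = 12.617/0.85 = 14.844 in.
From the linear strain diagram with ε_cu = 0.003: ε_t = 0.003 (d − c)/c = 0.003 × (33 − 14.844)/14.844 = 0.00367.
ε_t < 0.004 — the section is over-reinforced for flexure under ACI limits.

ε_t ≈ 0.00367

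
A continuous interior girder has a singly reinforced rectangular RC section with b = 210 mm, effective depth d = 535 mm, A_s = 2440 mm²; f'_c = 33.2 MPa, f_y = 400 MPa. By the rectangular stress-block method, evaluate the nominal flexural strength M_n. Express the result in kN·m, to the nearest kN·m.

T = A_s f_y = 2440 × 400 = 976000 N = 976 kN.
From C = T: a = T/(0.85 f'_c b) = 976000/(0.85 × 33.2 × 210) = 164.69 mm.
M_n = T(d − a/2) = 976 kN × (535 − 82.345) mm = 441.79 kN·m.

M_n ≈ 442 kN·m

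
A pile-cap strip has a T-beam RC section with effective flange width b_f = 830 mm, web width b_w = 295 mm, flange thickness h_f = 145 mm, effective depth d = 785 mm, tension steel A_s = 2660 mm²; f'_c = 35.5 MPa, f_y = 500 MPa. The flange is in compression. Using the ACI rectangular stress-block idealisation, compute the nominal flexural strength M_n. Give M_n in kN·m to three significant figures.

M_n ≈ 1010 kN·m

Tension: T = A_s f_y = 2660 × 500 = 1330000 N.
Try a within the flange: a = T/(0.85 f'_c b_f) = 1330000/(0.85 × 35.5 × 830) = 53.10 mm.
Since a = 53.10 ≤ h_f = 145 mm, the stress block lies entirely in the flange; analyse as a rectangular beam of width b_f.
M_n = T(d − a/2) = 1330000 × (785 − 26.55) = 1008.74 × 10⁶ N·mm.
M_n = 1008.74 kN·m.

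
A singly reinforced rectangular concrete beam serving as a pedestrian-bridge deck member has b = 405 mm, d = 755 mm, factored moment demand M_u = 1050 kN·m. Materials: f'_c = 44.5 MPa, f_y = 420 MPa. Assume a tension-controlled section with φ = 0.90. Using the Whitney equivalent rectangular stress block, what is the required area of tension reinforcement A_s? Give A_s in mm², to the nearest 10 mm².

M_n = M_u/φ = 1050/0.90 = 1166.67 kN·m.
With M_n = 0.85 f'_c a b (d − a/2), solve the quadratic for a:
a = d − √(d² − 2M_n/(0.85 f'_c b)) = 755 − √(755² − 2 × 1166.67×10⁶/(0.85 × 44.5 × 405)) = 108.70 mm.
A_s = 0.85 f'_c a b / f_y = 0.85 × 44.5 × 108.70 × 405 / 420 = 3964.7 mm².

A_s ≈ 3960 mm²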